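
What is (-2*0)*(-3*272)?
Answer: 0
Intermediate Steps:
(-2*0)*(-3*272) = 0*(-816) = 0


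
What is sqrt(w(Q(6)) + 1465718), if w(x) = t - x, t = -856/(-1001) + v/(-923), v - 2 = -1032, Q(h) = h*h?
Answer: 18*sqrt(22849683063207)/71071 ≈ 1210.7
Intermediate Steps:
Q(h) = h**2
v = -1030 (v = 2 - 1032 = -1030)
t = 140086/71071 (t = -856/(-1001) - 1030/(-923) = -856*(-1/1001) - 1030*(-1/923) = 856/1001 + 1030/923 = 140086/71071 ≈ 1.9711)
w(x) = 140086/71071 - x
sqrt(w(Q(6)) + 1465718) = sqrt((140086/71071 - 1*6**2) + 1465718) = sqrt((140086/71071 - 1*36) + 1465718) = sqrt((140086/71071 - 36) + 1465718) = sqrt(-2418470/71071 + 1465718) = sqrt(104167625508/71071) = 18*sqrt(22849683063207)/71071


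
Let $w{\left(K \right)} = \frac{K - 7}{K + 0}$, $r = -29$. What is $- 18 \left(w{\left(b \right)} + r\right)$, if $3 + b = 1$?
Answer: $441$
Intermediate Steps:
$b = -2$ ($b = -3 + 1 = -2$)
$w{\left(K \right)} = \frac{-7 + K}{K}$
$- 18 \left(w{\left(b \right)} + r\right) = - 18 \left(\frac{-7 - 2}{-2} - 29\right) = - 18 \left(\left(- \frac{1}{2}\right) \left(-9\right) - 29\right) = - 18 \left(\frac{9}{2} - 29\right) = \left(-18\right) \left(- \frac{49}{2}\right) = 441$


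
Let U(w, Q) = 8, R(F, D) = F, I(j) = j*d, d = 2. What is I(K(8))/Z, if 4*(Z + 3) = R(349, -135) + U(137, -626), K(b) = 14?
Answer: 112/345 ≈ 0.32464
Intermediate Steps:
I(j) = 2*j (I(j) = j*2 = 2*j)
Z = 345/4 (Z = -3 + (349 + 8)/4 = -3 + (¼)*357 = -3 + 357/4 = 345/4 ≈ 86.250)
I(K(8))/Z = (2*14)/(345/4) = 28*(4/345) = 112/345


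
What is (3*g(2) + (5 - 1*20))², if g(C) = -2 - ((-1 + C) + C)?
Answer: 900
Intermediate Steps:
g(C) = -1 - 2*C (g(C) = -2 - (-1 + 2*C) = -2 + (1 - 2*C) = -1 - 2*C)
(3*g(2) + (5 - 1*20))² = (3*(-1 - 2*2) + (5 - 1*20))² = (3*(-1 - 4) + (5 - 20))² = (3*(-5) - 15)² = (-15 - 15)² = (-30)² = 900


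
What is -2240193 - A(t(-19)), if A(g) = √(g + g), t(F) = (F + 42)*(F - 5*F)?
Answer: -2240193 - 2*√874 ≈ -2.2403e+6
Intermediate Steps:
t(F) = -4*F*(42 + F) (t(F) = (42 + F)*(-4*F) = -4*F*(42 + F))
A(g) = √2*√g (A(g) = √(2*g) = √2*√g)
-2240193 - A(t(-19)) = -2240193 - √2*√(-4*(-19)*(42 - 19)) = -2240193 - √2*√(-4*(-19)*23) = -2240193 - √2*√1748 = -2240193 - √2*2*√437 = -2240193 - 2*√874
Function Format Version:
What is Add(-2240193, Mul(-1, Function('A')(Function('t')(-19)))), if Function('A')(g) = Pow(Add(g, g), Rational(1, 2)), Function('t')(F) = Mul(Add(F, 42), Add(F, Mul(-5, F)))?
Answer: Add(-2240193, Mul(-2, Pow(874, Rational(1, 2)))) ≈ -2.2403e+6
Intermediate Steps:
Function('t')(F) = Mul(-4, F, Add(42, F)) (Function('t')(F) = Mul(Add(42, F), Mul(-4, F)) = Mul(-4, F, Add(42, F)))
Function('A')(g) = Mul(Pow(2, Rational(1, 2)), Pow(g, Rational(1, 2))) (Function('A')(g) = Pow(Mul(2, g), Rational(1, 2)) = Mul(Pow(2, Rational(1, 2)), Pow(g, Rational(1, 2))))
Add(-2240193, Mul(-1, Function('A')(Function('t')(-19)))) = Add(-2240193, Mul(-1, Mul(Pow(2, Rational(1, 2)), Pow(Mul(-4, -19, Add(42, -19)), Rational(1, 2))))) = Add(-2240193, Mul(-1, Mul(Pow(2, Rational(1, 2)), Pow(Mul(-4, -19, 23), Rational(1, 2))))) = Add(-2240193, Mul(-1, Mul(Pow(2, Rational(1, 2)), Pow(1748, Rational(1, 2))))) = Add(-2240193, Mul(-1, Mul(Pow(2, Rational(1, 2)), Mul(2, Pow(437, Rational(1, 2)))))) = Add(-2240193, Mul(-1, Mul(2, Pow(874, Rational(1, 2))))) = Add(-2240193, Mul(-2, Pow(874, Rational(1, 2))))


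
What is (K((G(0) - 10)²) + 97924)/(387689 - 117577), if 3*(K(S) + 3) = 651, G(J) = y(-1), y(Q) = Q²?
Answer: 49069/135056 ≈ 0.36332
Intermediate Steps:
G(J) = 1 (G(J) = (-1)² = 1)
K(S) = 214 (K(S) = -3 + (⅓)*651 = -3 + 217 = 214)
(K((G(0) - 10)²) + 97924)/(387689 - 117577) = (214 + 97924)/(387689 - 117577) = 98138/270112 = 98138*(1/270112) = 49069/135056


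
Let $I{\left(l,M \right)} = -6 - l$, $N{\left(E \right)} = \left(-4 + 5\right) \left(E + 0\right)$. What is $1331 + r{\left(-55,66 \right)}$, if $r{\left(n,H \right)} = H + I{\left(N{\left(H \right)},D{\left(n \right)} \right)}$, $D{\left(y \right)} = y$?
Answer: $1325$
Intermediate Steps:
$N{\left(E \right)} = E$ ($N{\left(E \right)} = 1 E = E$)
$r{\left(n,H \right)} = -6$ ($r{\left(n,H \right)} = H - \left(6 + H\right) = -6$)
$1331 + r{\left(-55,66 \right)} = 1331 - 6 = 1325$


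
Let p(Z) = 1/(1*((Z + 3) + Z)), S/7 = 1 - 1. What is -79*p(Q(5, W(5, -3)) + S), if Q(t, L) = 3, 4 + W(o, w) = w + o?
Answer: -79/9 ≈ -8.7778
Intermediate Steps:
W(o, w) = -4 + o + w (W(o, w) = -4 + (w + o) = -4 + (o + w) = -4 + o + w)
S = 0 (S = 7*(1 - 1) = 7*0 = 0)
p(Z) = 1/(3 + 2*Z) (p(Z) = 1/(1*((3 + Z) + Z)) = 1/(1*(3 + 2*Z)) = 1/(3 + 2*Z))
-79*p(Q(5, W(5, -3)) + S) = -79/(3 + 2*(3 + 0)) = -79/(3 + 2*3) = -79/(3 + 6) = -79/9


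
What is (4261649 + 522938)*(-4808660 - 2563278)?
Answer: -35271678719606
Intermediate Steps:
(4261649 + 522938)*(-4808660 - 2563278) = 4784587*(-7371938) = -35271678719606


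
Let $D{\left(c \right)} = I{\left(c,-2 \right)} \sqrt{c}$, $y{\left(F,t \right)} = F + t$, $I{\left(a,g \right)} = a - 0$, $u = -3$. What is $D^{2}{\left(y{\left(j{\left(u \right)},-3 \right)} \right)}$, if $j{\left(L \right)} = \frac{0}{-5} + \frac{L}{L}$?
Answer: $-8$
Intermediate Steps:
$I{\left(a,g \right)} = a$ ($I{\left(a,g \right)} = a + 0 = a$)
$j{\left(L \right)} = 1$ ($j{\left(L \right)} = 0 \left(- \frac{1}{5}\right) + 1 = 0 + 1 = 1$)
$D{\left(c \right)} = c^{\frac{3}{2}}$ ($D{\left(c \right)} = c \sqrt{c} = c^{\frac{3}{2}}$)
$D^{2}{\left(y{\left(j{\left(u \right)},-3 \right)} \right)} = \left(\left(1 - 3\right)^{\frac{3}{2}}\right)^{2} = \left(\left(-2\right)^{\frac{3}{2}}\right)^{2} = \left(- 2 i \sqrt{2}\right)^{2} = -8$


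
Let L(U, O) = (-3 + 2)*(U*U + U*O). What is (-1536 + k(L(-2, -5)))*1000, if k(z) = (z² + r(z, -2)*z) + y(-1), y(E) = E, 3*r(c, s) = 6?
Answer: -1369000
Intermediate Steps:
r(c, s) = 2 (r(c, s) = (⅓)*6 = 2)
L(U, O) = -U² - O*U (L(U, O) = -(U² + O*U) = -U² - O*U)
k(z) = -1 + z² + 2*z (k(z) = (z² + 2*z) - 1 = -1 + z² + 2*z)
(-1536 + k(L(-2, -5)))*1000 = (-1536 + (-1 + (-1*(-2)*(-5 - 2))² + 2*(-1*(-2)*(-5 - 2))))*1000 = (-1536 + (-1 + (-1*(-2)*(-7))² + 2*(-1*(-2)*(-7))))*1000 = (-1536 + (-1 + (-14)² + 2*(-14)))*1000 = (-1536 + (-1 + 196 - 28))*1000 = (-1536 + 167)*1000 = -1369*1000 = -1369000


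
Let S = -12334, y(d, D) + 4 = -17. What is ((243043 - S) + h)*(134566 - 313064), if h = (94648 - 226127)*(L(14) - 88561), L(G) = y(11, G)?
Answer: -2078953381811190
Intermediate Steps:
y(d, D) = -21 (y(d, D) = -4 - 17 = -21)
L(G) = -21
h = 11646672778 (h = (94648 - 226127)*(-21 - 88561) = -131479*(-88582) = 11646672778)
((243043 - S) + h)*(134566 - 313064) = ((243043 - 1*(-12334)) + 11646672778)*(134566 - 313064) = ((243043 + 12334) + 11646672778)*(-178498) = (255377 + 11646672778)*(-178498) = 11646928155*(-178498) = -2078953381811190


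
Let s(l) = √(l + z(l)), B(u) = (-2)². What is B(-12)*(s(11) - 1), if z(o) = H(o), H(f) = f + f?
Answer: -4 + 4*√33 ≈ 18.978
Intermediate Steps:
H(f) = 2*f
B(u) = 4
z(o) = 2*o
s(l) = √3*√l (s(l) = √(l + 2*l) = √(3*l) = √3*√l)
B(-12)*(s(11) - 1) = 4*(√3*√11 - 1) = 4*(√33 - 1) = 4*(-1 + √33) = -4 + 4*√33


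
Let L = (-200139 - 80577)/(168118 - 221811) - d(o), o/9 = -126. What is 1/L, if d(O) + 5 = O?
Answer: 53693/61437043 ≈ 0.00087395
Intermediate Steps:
o = -1134 (o = 9*(-126) = -1134)
d(O) = -5 + O
L = 61437043/53693 (L = (-200139 - 80577)/(168118 - 221811) - (-5 - 1134) = -280716/(-53693) - 1*(-1139) = -280716*(-1/53693) + 1139 = 280716/53693 + 1139 = 61437043/53693 ≈ 1144.2)
1/L = 1/(61437043/53693) = 53693/61437043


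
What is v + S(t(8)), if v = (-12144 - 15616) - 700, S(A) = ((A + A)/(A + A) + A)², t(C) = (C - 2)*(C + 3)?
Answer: -23971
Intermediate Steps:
t(C) = (-2 + C)*(3 + C)
S(A) = (1 + A)² (S(A) = ((2*A)/((2*A)) + A)² = ((2*A)*(1/(2*A)) + A)² = (1 + A)²)
v = -28460 (v = -27760 - 700 = -28460)
v + S(t(8)) = -28460 + (1 + (-6 + 8 + 8²))² = -28460 + (1 + (-6 + 8 + 64))² = -28460 + (1 + 66)² = -28460 + 67² = -28460 + 4489 = -23971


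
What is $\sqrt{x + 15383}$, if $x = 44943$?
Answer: $\sqrt{60326} \approx 245.61$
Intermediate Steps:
$\sqrt{x + 15383} = \sqrt{44943 + 15383} = \sqrt{60326}$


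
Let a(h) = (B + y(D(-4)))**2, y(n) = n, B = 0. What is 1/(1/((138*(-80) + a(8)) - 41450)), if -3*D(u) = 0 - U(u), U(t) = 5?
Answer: -472385/9 ≈ -52487.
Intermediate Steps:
D(u) = 5/3 (D(u) = -(0 - 1*5)/3 = -(0 - 5)/3 = -1/3*(-5) = 5/3)
a(h) = 25/9 (a(h) = (0 + 5/3)**2 = (5/3)**2 = 25/9)
1/(1/((138*(-80) + a(8)) - 41450)) = 1/(1/((138*(-80) + 25/9) - 41450)) = 1/(1/((-11040 + 25/9) - 41450)) = 1/(1/(-99335/9 - 41450)) = 1/(1/(-472385/9)) = 1/(-9/472385) = -472385/9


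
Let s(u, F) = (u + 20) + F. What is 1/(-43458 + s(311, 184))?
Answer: -1/42943 ≈ -2.3287e-5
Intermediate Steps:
s(u, F) = 20 + F + u (s(u, F) = (20 + u) + F = 20 + F + u)
1/(-43458 + s(311, 184)) = 1/(-43458 + (20 + 184 + 311)) = 1/(-43458 + 515) = 1/(-42943) = -1/42943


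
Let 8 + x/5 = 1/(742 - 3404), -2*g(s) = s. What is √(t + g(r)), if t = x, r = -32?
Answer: I*√1405646/242 ≈ 4.8992*I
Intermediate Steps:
g(s) = -s/2
x = -106485/2662 (x = -40 + 5/(742 - 3404) = -40 + 5/(-2662) = -40 + 5*(-1/2662) = -40 - 5/2662 = -106485/2662 ≈ -40.002)
t = -106485/2662 ≈ -40.002
√(t + g(r)) = √(-106485/2662 - ½*(-32)) = √(-106485/2662 + 16) = √(-63893/2662) = I*√1405646/242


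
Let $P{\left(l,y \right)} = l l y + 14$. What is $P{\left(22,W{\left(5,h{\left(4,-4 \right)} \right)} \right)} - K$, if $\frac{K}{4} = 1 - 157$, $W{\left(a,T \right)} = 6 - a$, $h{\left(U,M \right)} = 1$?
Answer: $1122$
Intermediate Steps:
$P{\left(l,y \right)} = 14 + y l^{2}$ ($P{\left(l,y \right)} = l^{2} y + 14 = y l^{2} + 14 = 14 + y l^{2}$)
$K = -624$ ($K = 4 \left(1 - 157\right) = 4 \left(-156\right) = -624$)
$P{\left(22,W{\left(5,h{\left(4,-4 \right)} \right)} \right)} - K = \left(14 + \left(6 - 5\right) 22^{2}\right) - -624 = \left(14 + \left(6 - 5\right) 484\right) + 624 = \left(14 + 1 \cdot 484\right) + 624 = \left(14 + 484\right) + 624 = 498 + 624 = 1122$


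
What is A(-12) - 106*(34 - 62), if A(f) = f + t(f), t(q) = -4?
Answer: 2952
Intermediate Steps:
A(f) = -4 + f (A(f) = f - 4 = -4 + f)
A(-12) - 106*(34 - 62) = (-4 - 12) - 106*(34 - 62) = -16 - 106*(-28) = -16 + 2968 = 2952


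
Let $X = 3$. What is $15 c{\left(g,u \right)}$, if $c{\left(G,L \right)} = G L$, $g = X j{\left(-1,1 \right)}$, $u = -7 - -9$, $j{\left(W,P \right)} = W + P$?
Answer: $0$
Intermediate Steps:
$j{\left(W,P \right)} = P + W$
$u = 2$ ($u = -7 + 9 = 2$)
$g = 0$ ($g = 3 \left(1 - 1\right) = 3 \cdot 0 = 0$)
$15 c{\left(g,u \right)} = 15 \cdot 0 \cdot 2 = 15 \cdot 0 = 0$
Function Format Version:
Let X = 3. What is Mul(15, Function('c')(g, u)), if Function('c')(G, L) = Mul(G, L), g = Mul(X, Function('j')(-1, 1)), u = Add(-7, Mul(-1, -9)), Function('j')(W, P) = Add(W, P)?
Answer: 0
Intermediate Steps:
Function('j')(W, P) = Add(P, W)
u = 2 (u = Add(-7, 9) = 2)
g = 0 (g = Mul(3, Add(1, -1)) = Mul(3, 0) = 0)
Mul(15, Function('c')(g, u)) = Mul(15, Mul(0, 2)) = Mul(15, 0) = 0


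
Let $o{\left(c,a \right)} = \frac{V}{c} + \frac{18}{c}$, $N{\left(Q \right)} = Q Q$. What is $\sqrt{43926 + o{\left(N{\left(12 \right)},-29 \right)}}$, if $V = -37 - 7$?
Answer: $\frac{\sqrt{6325318}}{12} \approx 209.58$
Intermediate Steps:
$V = -44$
$N{\left(Q \right)} = Q^{2}$
$o{\left(c,a \right)} = - \frac{26}{c}$ ($o{\left(c,a \right)} = - \frac{44}{c} + \frac{18}{c} = - \frac{26}{c}$)
$\sqrt{43926 + o{\left(N{\left(12 \right)},-29 \right)}} = \sqrt{43926 - \frac{26}{12^{2}}} = \sqrt{43926 - \frac{26}{144}} = \sqrt{43926 - \frac{13}{72}} = \sqrt{\frac{3162659}{72}} = \frac{\sqrt{6325318}}{12}$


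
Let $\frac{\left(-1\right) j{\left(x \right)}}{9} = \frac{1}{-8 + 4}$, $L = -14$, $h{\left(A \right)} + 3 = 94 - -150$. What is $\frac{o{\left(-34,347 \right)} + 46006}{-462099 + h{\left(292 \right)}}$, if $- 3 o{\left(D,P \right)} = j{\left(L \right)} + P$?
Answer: $- \frac{550675}{5542296} \approx -0.099359$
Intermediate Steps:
$h{\left(A \right)} = 241$ ($h{\left(A \right)} = -3 + \left(94 - -150\right) = -3 + \left(94 + 150\right) = -3 + 244 = 241$)
$j{\left(x \right)} = \frac{9}{4}$ ($j{\left(x \right)} = - \frac{9}{-8 + 4} = - \frac{9}{-4} = \left(-9\right) \left(- \frac{1}{4}\right) = \frac{9}{4}$)
$o{\left(D,P \right)} = - \frac{3}{4} - \frac{P}{3}$ ($o{\left(D,P \right)} = - \frac{\frac{9}{4} + P}{3} = - \frac{3}{4} - \frac{P}{3}$)
$\frac{o{\left(-34,347 \right)} + 46006}{-462099 + h{\left(292 \right)}} = \frac{\left(- \frac{3}{4} - \frac{347}{3}\right) + 46006}{-462099 + 241} = \frac{\left(- \frac{3}{4} - \frac{347}{3}\right) + 46006}{-461858} = \left(- \frac{1397}{12} + 46006\right) \left(- \frac{1}{461858}\right) = \frac{550675}{12} \left(- \frac{1}{461858}\right) = - \frac{550675}{5542296}$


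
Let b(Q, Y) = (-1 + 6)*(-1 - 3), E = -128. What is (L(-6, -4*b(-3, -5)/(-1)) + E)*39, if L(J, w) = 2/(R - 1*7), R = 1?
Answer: -5005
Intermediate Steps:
b(Q, Y) = -20 (b(Q, Y) = 5*(-4) = -20)
L(J, w) = -⅓ (L(J, w) = 2/(1 - 1*7) = 2/(1 - 7) = 2/(-6) = 2*(-⅙) = -⅓)
(L(-6, -4*b(-3, -5)/(-1)) + E)*39 = (-⅓ - 128)*39 = -385/3*39 = -5005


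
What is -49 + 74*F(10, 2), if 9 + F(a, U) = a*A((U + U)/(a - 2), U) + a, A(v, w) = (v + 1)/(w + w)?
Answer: 605/2 ≈ 302.50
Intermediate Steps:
A(v, w) = (1 + v)/(2*w) (A(v, w) = (1 + v)/((2*w)) = (1 + v)*(1/(2*w)) = (1 + v)/(2*w))
F(a, U) = -9 + a + a*(1 + 2*U/(-2 + a))/(2*U) (F(a, U) = -9 + (a*((1 + (U + U)/(a - 2))/(2*U)) + a) = -9 + (a*((1 + (2*U)/(-2 + a))/(2*U)) + a) = -9 + (a*((1 + 2*U/(-2 + a))/(2*U)) + a) = -9 + (a*(1 + 2*U/(-2 + a))/(2*U) + a) = -9 + (a + a*(1 + 2*U/(-2 + a))/(2*U)) = -9 + a + a*(1 + 2*U/(-2 + a))/(2*U))
-49 + 74*F(10, 2) = -49 + 74*(((1/2)*10*(-2 + 10 + 2*2) + 2*(-9 + 10)*(-2 + 10))/(2*(-2 + 10))) = -49 + 74*((1/2)*((1/2)*10*(-2 + 10 + 4) + 2*1*8)/8) = -49 + 74*((1/2)*(1/8)*((1/2)*10*12 + 16)) = -49 + 74*((1/2)*(1/8)*(60 + 16)) = -49 + 74*((1/2)*(1/8)*76) = -49 + 74*(19/4) = -49 + 703/2 = 605/2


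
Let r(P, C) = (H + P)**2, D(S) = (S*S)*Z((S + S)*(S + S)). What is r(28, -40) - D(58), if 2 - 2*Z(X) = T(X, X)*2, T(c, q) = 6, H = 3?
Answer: 17781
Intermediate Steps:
Z(X) = -5 (Z(X) = 1 - 3*2 = 1 - 1/2*12 = 1 - 6 = -5)
D(S) = -5*S**2 (D(S) = (S*S)*(-5) = S**2*(-5) = -5*S**2)
r(P, C) = (3 + P)**2
r(28, -40) - D(58) = (3 + 28)**2 - (-5)*58**2 = 31**2 - (-5)*3364 = 961 - 1*(-16820) = 961 + 16820 = 17781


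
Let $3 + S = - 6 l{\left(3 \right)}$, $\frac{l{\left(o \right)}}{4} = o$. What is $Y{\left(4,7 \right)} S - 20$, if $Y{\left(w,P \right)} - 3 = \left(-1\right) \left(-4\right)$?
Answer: $-545$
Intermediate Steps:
$l{\left(o \right)} = 4 o$
$Y{\left(w,P \right)} = 7$ ($Y{\left(w,P \right)} = 3 - -4 = 3 + 4 = 7$)
$S = -75$ ($S = -3 - 6 \cdot 4 \cdot 3 = -3 - 72 = -75$)
$Y{\left(4,7 \right)} S - 20 = 7 \left(-75\right) - 20 = -525 - 20 = -545$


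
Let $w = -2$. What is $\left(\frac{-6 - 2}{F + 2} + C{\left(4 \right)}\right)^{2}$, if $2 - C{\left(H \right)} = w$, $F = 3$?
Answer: $\frac{144}{25} \approx 5.76$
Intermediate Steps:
$C{\left(H \right)} = 4$ ($C{\left(H \right)} = 2 - -2 = 2 + 2 = 4$)
$\left(\frac{-6 - 2}{F + 2} + C{\left(4 \right)}\right)^{2} = \left(\frac{-6 - 2}{3 + 2} + 4\right)^{2} = \left(- \frac{8}{5} + 4\right)^{2} = \left(\frac{12}{5}\right)^{2} = \frac{144}{25}$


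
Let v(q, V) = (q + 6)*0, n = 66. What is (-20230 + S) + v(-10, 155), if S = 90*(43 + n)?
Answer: -10420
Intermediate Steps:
S = 9810 (S = 90*(43 + 66) = 90*109 = 9810)
v(q, V) = 0 (v(q, V) = (6 + q)*0 = 0)
(-20230 + S) + v(-10, 155) = (-20230 + 9810) + 0 = -10420 + 0 = -10420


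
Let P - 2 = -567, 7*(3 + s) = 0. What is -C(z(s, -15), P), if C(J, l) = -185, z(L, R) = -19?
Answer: 185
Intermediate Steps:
s = -3 (s = -3 + (1/7)*0 = -3 + 0 = -3)
P = -565 (P = 2 - 567 = -565)
-C(z(s, -15), P) = -1*(-185) = 185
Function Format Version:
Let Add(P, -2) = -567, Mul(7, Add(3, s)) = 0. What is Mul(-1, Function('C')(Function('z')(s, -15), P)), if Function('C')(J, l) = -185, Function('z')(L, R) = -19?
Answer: 185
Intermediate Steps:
s = -3 (s = Add(-3, Mul(Rational(1, 7), 0)) = Add(-3, 0) = -3)
P = -565 (P = Add(2, -567) = -565)
Mul(-1, Function('C')(Function('z')(s, -15), P)) = Mul(-1, -185) = 185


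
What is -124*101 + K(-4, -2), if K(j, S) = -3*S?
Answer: -12518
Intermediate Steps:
-124*101 + K(-4, -2) = -124*101 - 3*(-2) = -12524 + 6 = -12518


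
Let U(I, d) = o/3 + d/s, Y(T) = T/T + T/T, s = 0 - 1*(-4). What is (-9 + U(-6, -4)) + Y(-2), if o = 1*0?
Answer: -8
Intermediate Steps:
s = 4 (s = 0 + 4 = 4)
Y(T) = 2 (Y(T) = 1 + 1 = 2)
o = 0
U(I, d) = d/4 (U(I, d) = 0/3 + d/4 = 0*(⅓) + d*(¼) = 0 + d/4 = d/4)
(-9 + U(-6, -4)) + Y(-2) = (-9 + (¼)*(-4)) + 2 = (-9 - 1) + 2 = -10 + 2 = -8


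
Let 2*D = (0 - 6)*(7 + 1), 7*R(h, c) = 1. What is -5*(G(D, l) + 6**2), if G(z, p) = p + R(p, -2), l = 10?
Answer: -1615/7 ≈ -230.71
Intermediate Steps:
R(h, c) = 1/7 (R(h, c) = (1/7)*1 = 1/7)
D = -24 (D = ((0 - 6)*(7 + 1))/2 = (-6*8)/2 = (1/2)*(-48) = -24)
G(z, p) = 1/7 + p (G(z, p) = p + 1/7 = 1/7 + p)
-5*(G(D, l) + 6**2) = -5*((1/7 + 10) + 6**2) = -5*(71/7 + 36) = -5*323/7 = -1615/7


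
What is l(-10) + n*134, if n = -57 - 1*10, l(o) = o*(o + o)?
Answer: -8778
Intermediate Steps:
l(o) = 2*o² (l(o) = o*(2*o) = 2*o²)
n = -67 (n = -57 - 10 = -67)
l(-10) + n*134 = 2*(-10)² - 67*134 = 2*100 - 8978 = 200 - 8978 = -8778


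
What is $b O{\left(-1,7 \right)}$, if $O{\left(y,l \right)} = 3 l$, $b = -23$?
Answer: $-483$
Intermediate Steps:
$b O{\left(-1,7 \right)} = - 23 \cdot 3 \cdot 7 = \left(-23\right) 21 = -483$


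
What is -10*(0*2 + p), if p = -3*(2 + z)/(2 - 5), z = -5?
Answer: 30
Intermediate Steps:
p = -3 (p = -3*(2 - 5)/(2 - 5) = -(-9)/(-3) = -(-9)*(-1)/3 = -3*1 = -3)
-10*(0*2 + p) = -10*(0*2 - 3) = -10*(0 - 3) = -10*(-3) = 30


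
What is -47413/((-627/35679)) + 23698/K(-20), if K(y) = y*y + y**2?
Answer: 225555600041/83600 ≈ 2.6980e+6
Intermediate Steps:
K(y) = 2*y**2 (K(y) = y**2 + y**2 = 2*y**2)
-47413/((-627/35679)) + 23698/K(-20) = -47413/((-627/35679)) + 23698/((2*(-20)**2)) = -47413/((-627*1/35679)) + 23698/((2*400)) = -47413/(-209/11893) + 23698/800 = -47413*(-11893/209) + 23698*(1/800) = 563882809/209 + 11849/400 = 225555600041/83600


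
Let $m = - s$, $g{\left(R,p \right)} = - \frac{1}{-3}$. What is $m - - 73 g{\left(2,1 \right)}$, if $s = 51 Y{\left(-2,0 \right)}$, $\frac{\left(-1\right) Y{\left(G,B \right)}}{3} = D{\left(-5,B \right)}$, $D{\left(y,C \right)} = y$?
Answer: $- \frac{2222}{3} \approx -740.67$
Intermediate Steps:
$Y{\left(G,B \right)} = 15$ ($Y{\left(G,B \right)} = \left(-3\right) \left(-5\right) = 15$)
$g{\left(R,p \right)} = \frac{1}{3}$ ($g{\left(R,p \right)} = \left(-1\right) \left(- \frac{1}{3}\right) = \frac{1}{3}$)
$s = 765$ ($s = 51 \cdot 15 = 765$)
$m = -765$ ($m = \left(-1\right) 765 = -765$)
$m - - 73 g{\left(2,1 \right)} = -765 - \left(-73\right) \frac{1}{3} = -765 - - \frac{73}{3} = -765 + \frac{73}{3} = - \frac{2222}{3}$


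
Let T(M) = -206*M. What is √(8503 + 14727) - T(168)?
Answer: 34608 + √23230 ≈ 34760.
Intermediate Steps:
√(8503 + 14727) - T(168) = √(8503 + 14727) - (-206)*168 = √23230 - 1*(-34608) = √23230 + 34608 = 34608 + √23230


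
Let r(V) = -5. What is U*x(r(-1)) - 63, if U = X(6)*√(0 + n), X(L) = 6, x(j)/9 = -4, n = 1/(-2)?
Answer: -63 - 108*I*√2 ≈ -63.0 - 152.74*I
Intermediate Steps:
n = -½ ≈ -0.50000
x(j) = -36 (x(j) = 9*(-4) = -36)
U = 3*I*√2 (U = 6*√(0 - ½) = 6*√(-½) = 6*(I*√2/2) = 3*I*√2 ≈ 4.2426*I)
U*x(r(-1)) - 63 = (3*I*√2)*(-36) - 63 = -108*I*√2 - 63 = -63 - 108*I*√2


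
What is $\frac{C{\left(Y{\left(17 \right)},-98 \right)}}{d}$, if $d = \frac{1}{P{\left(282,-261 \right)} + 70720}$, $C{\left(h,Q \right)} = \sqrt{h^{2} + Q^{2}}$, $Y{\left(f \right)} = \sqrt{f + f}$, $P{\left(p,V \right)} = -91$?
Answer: $70629 \sqrt{9638} \approx 6.9339 \cdot 10^{6}$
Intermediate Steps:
$Y{\left(f \right)} = \sqrt{2} \sqrt{f}$ ($Y{\left(f \right)} = \sqrt{2 f} = \sqrt{2} \sqrt{f}$)
$C{\left(h,Q \right)} = \sqrt{Q^{2} + h^{2}}$
$d = \frac{1}{70629}$ ($d = \frac{1}{-91 + 70720} = \frac{1}{70629} \approx 1.4158 \cdot 10^{-5}$)
$\frac{C{\left(Y{\left(17 \right)},-98 \right)}}{d} = \sqrt{\left(-98\right)^{2} + \left(\sqrt{2} \sqrt{17}\right)^{2}} \frac{1}{\frac{1}{70629}} = \sqrt{9604 + \left(\sqrt{34}\right)^{2}} \cdot 70629 = \sqrt{9604 + 34} \cdot 70629 = \sqrt{9638} \cdot 70629 = 70629 \sqrt{9638}$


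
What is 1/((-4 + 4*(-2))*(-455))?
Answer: 1/5460 ≈ 0.00018315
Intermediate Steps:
1/((-4 + 4*(-2))*(-455)) = 1/((-4 - 8)*(-455)) = 1/(-12*(-455)) = 1/5460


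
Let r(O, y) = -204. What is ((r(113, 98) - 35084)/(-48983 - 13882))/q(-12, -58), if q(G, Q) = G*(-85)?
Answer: 802/1457325 ≈ 0.00055032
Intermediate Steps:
q(G, Q) = -85*G
((r(113, 98) - 35084)/(-48983 - 13882))/q(-12, -58) = ((-204 - 35084)/(-48983 - 13882))/((-85*(-12))) = -35288/(-62865)/1020 = -35288*(-1/62865)*(1/1020) = (3208/5715)*(1/1020) = 802/1457325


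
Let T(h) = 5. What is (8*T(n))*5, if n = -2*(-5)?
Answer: 200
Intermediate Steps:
n = 10
(8*T(n))*5 = (8*5)*5 = 40*5 = 200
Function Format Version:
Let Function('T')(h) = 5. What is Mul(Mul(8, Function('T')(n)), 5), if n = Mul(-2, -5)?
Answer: 200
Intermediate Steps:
n = 10
Mul(Mul(8, Function('T')(n)), 5) = Mul(Mul(8, 5), 5) = Mul(40, 5) = 200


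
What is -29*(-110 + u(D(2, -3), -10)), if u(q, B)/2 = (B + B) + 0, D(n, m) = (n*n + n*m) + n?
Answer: 4350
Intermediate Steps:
D(n, m) = n + n² + m*n (D(n, m) = (n² + m*n) + n = n + n² + m*n)
u(q, B) = 4*B (u(q, B) = 2*((B + B) + 0) = 2*(2*B + 0) = 2*(2*B) = 4*B)
-29*(-110 + u(D(2, -3), -10)) = -29*(-110 + 4*(-10)) = -29*(-110 - 40) = -29*(-150) = 4350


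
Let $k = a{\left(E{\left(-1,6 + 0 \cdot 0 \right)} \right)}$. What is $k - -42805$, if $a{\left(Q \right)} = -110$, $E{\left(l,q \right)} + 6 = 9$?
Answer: $42695$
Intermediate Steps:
$E{\left(l,q \right)} = 3$ ($E{\left(l,q \right)} = -6 + 9 = 3$)
$k = -110$
$k - -42805 = -110 - -42805 = -110 + 42805 = 42695$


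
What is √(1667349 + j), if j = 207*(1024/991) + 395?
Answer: 4*√102379359722/991 ≈ 1291.5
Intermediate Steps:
j = 603413/991 (j = 207*(1024*(1/991)) + 395 = 207*(1024/991) + 395 = 211968/991 + 395 = 603413/991 ≈ 608.89)
√(1667349 + j) = √(1667349 + 603413/991) = √(1652946272/991) = 4*√102379359722/991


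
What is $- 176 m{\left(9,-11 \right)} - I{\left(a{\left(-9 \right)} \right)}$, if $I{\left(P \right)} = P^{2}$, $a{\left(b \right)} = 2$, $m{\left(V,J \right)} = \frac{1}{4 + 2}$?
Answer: $- \frac{100}{3} \approx -33.333$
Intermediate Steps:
$m{\left(V,J \right)} = \frac{1}{6}$
$- 176 m{\left(9,-11 \right)} - I{\left(a{\left(-9 \right)} \right)} = \left(-176\right) \frac{1}{6} - 2^{2} = - \frac{88}{3} - 4 = - \frac{100}{3}$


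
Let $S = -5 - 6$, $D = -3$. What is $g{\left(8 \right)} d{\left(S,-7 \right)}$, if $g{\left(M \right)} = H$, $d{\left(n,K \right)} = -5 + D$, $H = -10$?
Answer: $80$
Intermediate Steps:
$S = -11$ ($S = -5 - 6 = -11$)
$d{\left(n,K \right)} = -8$ ($d{\left(n,K \right)} = -5 - 3 = -8$)
$g{\left(M \right)} = -10$
$g{\left(8 \right)} d{\left(S,-7 \right)} = \left(-10\right) \left(-8\right) = 80$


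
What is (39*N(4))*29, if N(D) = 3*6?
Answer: 20358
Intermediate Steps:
N(D) = 18
(39*N(4))*29 = (39*18)*29 = 702*29 = 20358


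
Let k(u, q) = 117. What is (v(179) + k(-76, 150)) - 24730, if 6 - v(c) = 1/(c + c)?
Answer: -8809307/358 ≈ -24607.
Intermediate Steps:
v(c) = 6 - 1/(2*c) (v(c) = 6 - 1/(c + c) = 6 - 1/(2*c))
(v(179) + k(-76, 150)) - 24730 = ((6 - 1/2/179) + 117) - 24730 = ((6 - 1/2*1/179) + 117) - 24730 = ((6 - 1/358) + 117) - 24730 = (2147/358 + 117) - 24730 = 44033/358 - 24730 = -8809307/358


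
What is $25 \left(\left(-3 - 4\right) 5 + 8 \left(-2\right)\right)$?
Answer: $-1275$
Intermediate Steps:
$25 \left(\left(-3 - 4\right) 5 + 8 \left(-2\right)\right) = 25 \left(\left(-7\right) 5 - 16\right) = 25 \left(-35 - 16\right) = 25 \left(-51\right) = -1275$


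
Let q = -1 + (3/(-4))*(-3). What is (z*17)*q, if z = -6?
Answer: -255/2 ≈ -127.50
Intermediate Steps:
q = 5/4 (q = -1 + (3*(-¼))*(-3) = -1 - ¾*(-3) = -1 + 9/4 = 5/4 ≈ 1.2500)
(z*17)*q = -6*17*(5/4) = -102*5/4 = -255/2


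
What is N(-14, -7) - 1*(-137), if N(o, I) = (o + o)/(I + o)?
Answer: 415/3 ≈ 138.33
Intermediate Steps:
N(o, I) = 2*o/(I + o) (N(o, I) = (2*o)/(I + o) = 2*o/(I + o))
N(-14, -7) - 1*(-137) = 2*(-14)/(-7 - 14) - 1*(-137) = 2*(-14)/(-21) + 137 = 2*(-14)*(-1/21) + 137 = 4/3 + 137 = 415/3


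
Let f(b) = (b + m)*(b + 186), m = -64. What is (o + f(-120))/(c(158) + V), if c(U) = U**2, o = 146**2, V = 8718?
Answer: 4586/16841 ≈ 0.27231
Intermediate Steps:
f(b) = (-64 + b)*(186 + b) (f(b) = (b - 64)*(b + 186) = (-64 + b)*(186 + b))
o = 21316
(o + f(-120))/(c(158) + V) = (21316 + (-11904 + (-120)**2 + 122*(-120)))/(158**2 + 8718) = (21316 + (-11904 + 14400 - 14640))/(24964 + 8718) = (21316 - 12144)/33682 = 9172*(1/33682) = 4586/16841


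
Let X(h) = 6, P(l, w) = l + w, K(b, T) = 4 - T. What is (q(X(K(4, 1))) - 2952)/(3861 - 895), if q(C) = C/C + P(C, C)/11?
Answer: -32449/32626 ≈ -0.99457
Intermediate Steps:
q(C) = 1 + 2*C/11 (q(C) = C/C + (C + C)/11 = 1 + (2*C)*(1/11) = 1 + 2*C/11)
(q(X(K(4, 1))) - 2952)/(3861 - 895) = ((1 + (2/11)*6) - 2952)/(3861 - 895) = ((1 + 12/11) - 2952)/2966 = (23/11 - 2952)*(1/2966) = -32449/11*1/2966 = -32449/32626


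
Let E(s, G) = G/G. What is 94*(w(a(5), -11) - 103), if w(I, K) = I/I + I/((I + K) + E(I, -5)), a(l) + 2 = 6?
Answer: -28952/3 ≈ -9650.7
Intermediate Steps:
a(l) = 4 (a(l) = -2 + 6 = 4)
E(s, G) = 1
w(I, K) = 1 + I/(1 + I + K) (w(I, K) = I/I + I/((I + K) + 1) = 1 + I/(1 + I + K))
94*(w(a(5), -11) - 103) = 94*((1 - 11 + 2*4)/(1 + 4 - 11) - 103) = 94*((1 - 11 + 8)/(-6) - 103) = 94*(-1/6*(-2) - 103) = 94*(1/3 - 103) = 94*(-308/3) = -28952/3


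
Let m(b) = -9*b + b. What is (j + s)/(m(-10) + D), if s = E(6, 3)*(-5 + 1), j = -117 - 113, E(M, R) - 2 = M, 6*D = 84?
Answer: -131/47 ≈ -2.7872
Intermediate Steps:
m(b) = -8*b
D = 14 (D = (1/6)*84 = 14)
E(M, R) = 2 + M
j = -230
s = -32 (s = (2 + 6)*(-5 + 1) = 8*(-4) = -32)
(j + s)/(m(-10) + D) = (-230 - 32)/(-8*(-10) + 14) = -262/(80 + 14) = -262/94 = -262*1/94 = -131/47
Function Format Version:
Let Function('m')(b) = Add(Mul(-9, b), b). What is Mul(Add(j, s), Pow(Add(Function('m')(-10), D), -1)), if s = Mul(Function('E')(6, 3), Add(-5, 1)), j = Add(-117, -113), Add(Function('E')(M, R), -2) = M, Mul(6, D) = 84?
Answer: Rational(-131, 47) ≈ -2.7872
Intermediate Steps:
Function('m')(b) = Mul(-8, b)
D = 14 (D = Mul(Rational(1, 6), 84) = 14)
Function('E')(M, R) = Add(2, M)
j = -230
s = -32 (s = Mul(Add(2, 6), Add(-5, 1)) = Mul(8, -4) = -32)
Mul(Add(j, s), Pow(Add(Function('m')(-10), D), -1)) = Mul(Add(-230, -32), Pow(Add(Mul(-8, -10), 14), -1)) = Mul(-262, Pow(Add(80, 14), -1)) = Mul(-262, Pow(94, -1)) = Mul(-262, Rational(1, 94)) = Rational(-131, 47)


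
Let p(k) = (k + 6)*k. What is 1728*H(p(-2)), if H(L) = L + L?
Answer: -27648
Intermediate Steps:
p(k) = k*(6 + k) (p(k) = (6 + k)*k = k*(6 + k))
H(L) = 2*L
1728*H(p(-2)) = 1728*(2*(-2*(6 - 2))) = 1728*(2*(-2*4)) = 1728*(2*(-8)) = 1728*(-16) = -27648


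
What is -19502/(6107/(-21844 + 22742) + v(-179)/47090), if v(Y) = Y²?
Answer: -2103769295/807019 ≈ -2606.8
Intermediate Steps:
-19502/(6107/(-21844 + 22742) + v(-179)/47090) = -19502/(6107/(-21844 + 22742) + (-179)²/47090) = -19502/(6107/898 + 32041*(1/47090)) = -19502/(6107*(1/898) + 32041/47090) = -19502/(6107/898 + 32041/47090) = -19502/79087862/10571705 = -19502*10571705/79087862 = -2103769295/807019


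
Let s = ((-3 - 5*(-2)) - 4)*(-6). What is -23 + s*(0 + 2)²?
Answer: -95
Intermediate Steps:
s = -18 (s = ((-3 + 10) - 4)*(-6) = (7 - 4)*(-6) = 3*(-6) = -18)
-23 + s*(0 + 2)² = -23 - 18*(0 + 2)² = -23 - 18*2² = -23 - 18*4 = -23 - 72 = -95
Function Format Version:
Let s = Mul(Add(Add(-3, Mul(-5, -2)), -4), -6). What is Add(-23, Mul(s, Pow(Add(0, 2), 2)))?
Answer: -95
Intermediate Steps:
s = -18 (s = Mul(Add(Add(-3, 10), -4), -6) = Mul(Add(7, -4), -6) = Mul(3, -6) = -18)
Add(-23, Mul(s, Pow(Add(0, 2), 2))) = Add(-23, Mul(-18, Pow(Add(0, 2), 2))) = Add(-23, Mul(-18, Pow(2, 2))) = Add(-23, Mul(-18, 4)) = Add(-23, -72) = -95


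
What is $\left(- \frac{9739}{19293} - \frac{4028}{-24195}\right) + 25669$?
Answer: $\frac{1331331192046}{51866015} \approx 25669.0$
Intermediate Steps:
$\left(- \frac{9739}{19293} - \frac{4028}{-24195}\right) + 25669 = \left(\left(-9739\right) \frac{1}{19293} - - \frac{4028}{24195}\right) + 25669 = \left(- \frac{9739}{19293} + \frac{4028}{24195}\right) + 25669 = - \frac{17546989}{51866015} + 25669 = \frac{1331331192046}{51866015}$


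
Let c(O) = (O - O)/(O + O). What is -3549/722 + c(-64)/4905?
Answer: -3549/722 ≈ -4.9155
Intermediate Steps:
c(O) = 0 (c(O) = 0/((2*O)) = 0*(1/(2*O)) = 0)
-3549/722 + c(-64)/4905 = -3549/722 + 0/4905 = -3549*1/722 + 0*(1/4905) = -3549/722 + 0 = -3549/722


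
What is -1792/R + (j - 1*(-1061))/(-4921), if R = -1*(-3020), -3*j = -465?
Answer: -164352/195545 ≈ -0.84048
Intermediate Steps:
j = 155 (j = -⅓*(-465) = 155)
R = 3020
-1792/R + (j - 1*(-1061))/(-4921) = -1792/3020 + (155 - 1*(-1061))/(-4921) = -1792*1/3020 + (155 + 1061)*(-1/4921) = -448/755 + 1216*(-1/4921) = -448/755 - 64/259 = -164352/195545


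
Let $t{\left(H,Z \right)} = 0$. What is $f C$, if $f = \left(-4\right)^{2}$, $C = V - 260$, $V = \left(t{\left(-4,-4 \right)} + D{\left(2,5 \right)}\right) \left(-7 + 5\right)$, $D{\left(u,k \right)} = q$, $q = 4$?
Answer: $-4288$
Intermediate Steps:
$D{\left(u,k \right)} = 4$
$V = -8$ ($V = \left(0 + 4\right) \left(-7 + 5\right) = 4 \left(-2\right) = -8$)
$C = -268$ ($C = -8 - 260 = -268$)
$f = 16$
$f C = 16 \left(-268\right) = -4288$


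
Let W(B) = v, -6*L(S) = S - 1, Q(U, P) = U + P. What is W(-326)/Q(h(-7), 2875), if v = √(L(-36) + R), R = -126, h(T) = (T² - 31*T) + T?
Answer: I*√4314/18804 ≈ 0.0034929*I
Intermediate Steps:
h(T) = T² - 30*T
Q(U, P) = P + U
L(S) = ⅙ - S/6 (L(S) = -(S - 1)/6 = -(-1 + S)/6 = ⅙ - S/6)
v = I*√4314/6 (v = √((⅙ - ⅙*(-36)) - 126) = √((⅙ + 6) - 126) = √(37/6 - 126) = √(-719/6) = I*√4314/6 ≈ 10.947*I)
W(B) = I*√4314/6
W(-326)/Q(h(-7), 2875) = (I*√4314/6)/(2875 - 7*(-30 - 7)) = (I*√4314/6)/(2875 - 7*(-37)) = (I*√4314/6)/(2875 + 259) = (I*√4314/6)/3134 = (I*√4314/6)*(1/3134) = I*√4314/18804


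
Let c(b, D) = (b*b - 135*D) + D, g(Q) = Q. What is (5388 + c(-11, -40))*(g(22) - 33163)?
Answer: -360209529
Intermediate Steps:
c(b, D) = b² - 134*D (c(b, D) = (b² - 135*D) + D = b² - 134*D)
(5388 + c(-11, -40))*(g(22) - 33163) = (5388 + ((-11)² - 134*(-40)))*(22 - 33163) = (5388 + (121 + 5360))*(-33141) = (5388 + 5481)*(-33141) = 10869*(-33141) = -360209529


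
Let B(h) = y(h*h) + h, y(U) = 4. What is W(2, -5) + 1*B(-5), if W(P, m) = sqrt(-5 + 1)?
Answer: -1 + 2*I ≈ -1.0 + 2.0*I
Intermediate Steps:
W(P, m) = 2*I (W(P, m) = sqrt(-4) = 2*I)
B(h) = 4 + h
W(2, -5) + 1*B(-5) = 2*I + 1*(4 - 5) = 2*I + 1*(-1) = 2*I - 1 = -1 + 2*I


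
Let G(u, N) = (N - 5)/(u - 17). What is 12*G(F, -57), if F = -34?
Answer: 248/17 ≈ 14.588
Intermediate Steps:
G(u, N) = (-5 + N)/(-17 + u)
12*G(F, -57) = 12*((-5 - 57)/(-17 - 34)) = 12*(-62/(-51)) = 12*(-1/51*(-62)) = 12*(62/51) = 248/17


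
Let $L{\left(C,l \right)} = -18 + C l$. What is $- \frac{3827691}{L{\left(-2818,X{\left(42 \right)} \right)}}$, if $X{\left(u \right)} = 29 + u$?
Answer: $\frac{3827691}{200096} \approx 19.129$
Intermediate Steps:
$- \frac{3827691}{L{\left(-2818,X{\left(42 \right)} \right)}} = - \frac{3827691}{-18 - 2818 \left(29 + 42\right)} = - \frac{3827691}{-18 - 200078} = - \frac{3827691}{-200096} = \left(-3827691\right) \left(- \frac{1}{200096}\right) = \frac{3827691}{200096}$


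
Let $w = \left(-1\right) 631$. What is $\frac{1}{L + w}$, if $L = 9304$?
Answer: $\frac{1}{8673} \approx 0.0001153$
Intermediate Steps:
$w = -631$
$\frac{1}{L + w} = \frac{1}{9304 - 631} = \frac{1}{8673}$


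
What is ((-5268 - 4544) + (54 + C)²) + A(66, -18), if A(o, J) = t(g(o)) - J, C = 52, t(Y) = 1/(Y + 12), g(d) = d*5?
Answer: 493165/342 ≈ 1442.0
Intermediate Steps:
g(d) = 5*d
t(Y) = 1/(12 + Y)
A(o, J) = 1/(12 + 5*o) - J
((-5268 - 4544) + (54 + C)²) + A(66, -18) = ((-5268 - 4544) + (54 + 52)²) + (1/(12 + 5*66) - 1*(-18)) = (-9812 + 106²) + (1/(12 + 330) + 18) = (-9812 + 11236) + (1/342 + 18) = 1424 + (1/342 + 18) = 1424 + 6157/342 = 493165/342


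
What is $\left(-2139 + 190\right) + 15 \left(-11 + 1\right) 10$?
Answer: $-3449$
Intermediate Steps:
$\left(-2139 + 190\right) + 15 \left(-11 + 1\right) 10 = -1949 + 15 \left(-10\right) 10 = -1949 - 1500 = -3449$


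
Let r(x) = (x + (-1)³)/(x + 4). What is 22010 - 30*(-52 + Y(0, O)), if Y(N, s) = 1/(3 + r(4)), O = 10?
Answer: 212050/9 ≈ 23561.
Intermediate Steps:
r(x) = (-1 + x)/(4 + x) (r(x) = (x - 1)/(4 + x) = (-1 + x)/(4 + x))
Y(N, s) = 8/27 (Y(N, s) = 1/(3 + (-1 + 4)/(4 + 4)) = 1/(3 + 3/8) = 1/(27/8) = 8/27)
22010 - 30*(-52 + Y(0, O)) = 22010 - 30*(-52 + 8/27) = 22010 - 30*(-1396/27) = 22010 + 13960/9 = 212050/9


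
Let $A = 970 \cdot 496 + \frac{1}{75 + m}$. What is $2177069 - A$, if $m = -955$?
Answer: $\frac{1492435121}{880} \approx 1.6959 \cdot 10^{6}$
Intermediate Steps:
$A = \frac{423385599}{880}$ ($A = 970 \cdot 496 + \frac{1}{75 - 955} = 481120 + \frac{1}{-880} = 481120 - \frac{1}{880} = \frac{423385599}{880} \approx 4.8112 \cdot 10^{5}$)
$2177069 - A = 2177069 - \frac{423385599}{880} = \frac{1492435121}{880}$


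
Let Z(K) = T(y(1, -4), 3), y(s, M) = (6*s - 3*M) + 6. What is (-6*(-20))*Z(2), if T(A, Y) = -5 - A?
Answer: -3480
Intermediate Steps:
y(s, M) = 6 - 3*M + 6*s (y(s, M) = (-3*M + 6*s) + 6 = 6 - 3*M + 6*s)
Z(K) = -29 (Z(K) = -5 - (6 - 3*(-4) + 6*1) = -5 - (6 + 12 + 6) = -5 - 1*24 = -5 - 24 = -29)
(-6*(-20))*Z(2) = -6*(-20)*(-29) = 120*(-29) = -3480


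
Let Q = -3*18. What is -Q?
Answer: 54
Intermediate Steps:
Q = -54
-Q = -1*(-54) = 54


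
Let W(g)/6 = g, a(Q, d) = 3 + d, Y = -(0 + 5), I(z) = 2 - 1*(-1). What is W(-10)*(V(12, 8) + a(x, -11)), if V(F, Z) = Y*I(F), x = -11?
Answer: 1380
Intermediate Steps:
I(z) = 3 (I(z) = 2 + 1 = 3)
Y = -5 (Y = -1*5 = -5)
V(F, Z) = -15 (V(F, Z) = -5*3 = -15)
W(g) = 6*g
W(-10)*(V(12, 8) + a(x, -11)) = (6*(-10))*(-15 + (3 - 11)) = -60*(-15 - 8) = -60*(-23) = 1380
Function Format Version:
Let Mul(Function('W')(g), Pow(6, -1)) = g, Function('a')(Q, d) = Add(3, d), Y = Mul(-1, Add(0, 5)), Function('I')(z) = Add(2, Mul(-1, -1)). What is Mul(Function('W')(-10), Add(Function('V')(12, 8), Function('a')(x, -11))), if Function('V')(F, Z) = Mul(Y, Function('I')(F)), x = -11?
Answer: 1380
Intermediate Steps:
Function('I')(z) = 3 (Function('I')(z) = Add(2, 1) = 3)
Y = -5 (Y = Mul(-1, 5) = -5)
Function('V')(F, Z) = -15 (Function('V')(F, Z) = Mul(-5, 3) = -15)
Function('W')(g) = Mul(6, g)
Mul(Function('W')(-10), Add(Function('V')(12, 8), Function('a')(x, -11))) = Mul(Mul(6, -10), Add(-15, Add(3, -11))) = Mul(-60, Add(-15, -8)) = Mul(-60, -23) = 1380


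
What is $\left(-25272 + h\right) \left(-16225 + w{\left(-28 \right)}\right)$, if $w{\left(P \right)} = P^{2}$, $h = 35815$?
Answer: $-162794463$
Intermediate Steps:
$\left(-25272 + h\right) \left(-16225 + w{\left(-28 \right)}\right) = \left(-25272 + 35815\right) \left(-16225 + \left(-28\right)^{2}\right) = 10543 \left(-16225 + 784\right) = 10543 \left(-15441\right) = -162794463$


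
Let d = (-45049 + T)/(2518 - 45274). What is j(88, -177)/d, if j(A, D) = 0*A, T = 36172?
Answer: 0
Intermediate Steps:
d = 2959/14252 (d = (-45049 + 36172)/(2518 - 45274) = -8877/(-42756) = -8877*(-1/42756) = 2959/14252 ≈ 0.20762)
j(A, D) = 0
j(88, -177)/d = 0/(2959/14252) = 0*(14252/2959) = 0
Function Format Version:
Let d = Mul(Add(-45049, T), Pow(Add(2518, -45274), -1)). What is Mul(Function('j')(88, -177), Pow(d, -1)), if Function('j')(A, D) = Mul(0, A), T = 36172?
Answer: 0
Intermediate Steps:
d = Rational(2959, 14252) (d = Mul(Add(-45049, 36172), Pow(Add(2518, -45274), -1)) = Mul(-8877, Pow(-42756, -1)) = Mul(-8877, Rational(-1, 42756)) = Rational(2959, 14252) ≈ 0.20762)
Function('j')(A, D) = 0
Mul(Function('j')(88, -177), Pow(d, -1)) = Mul(0, Pow(Rational(2959, 14252), -1)) = Mul(0, Rational(14252, 2959)) = 0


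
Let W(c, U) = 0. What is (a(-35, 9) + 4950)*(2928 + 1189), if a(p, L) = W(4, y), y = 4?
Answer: 20379150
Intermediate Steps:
a(p, L) = 0
(a(-35, 9) + 4950)*(2928 + 1189) = (0 + 4950)*(2928 + 1189) = 4950*4117 = 20379150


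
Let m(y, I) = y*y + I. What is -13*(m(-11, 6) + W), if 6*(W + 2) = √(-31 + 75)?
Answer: -1625 - 13*√11/3 ≈ -1639.4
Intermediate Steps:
W = -2 + √11/3 (W = -2 + √(-31 + 75)/6 = -2 + √44/6 = -2 + (2*√11)/6 = -2 + √11/3 ≈ -0.89446)
m(y, I) = I + y² (m(y, I) = y² + I = I + y²)
-13*(m(-11, 6) + W) = -13*((6 + (-11)²) + (-2 + √11/3)) = -13*((6 + 121) + (-2 + √11/3)) = -13*(127 + (-2 + √11/3)) = -13*(125 + √11/3) = -1625 - 13*√11/3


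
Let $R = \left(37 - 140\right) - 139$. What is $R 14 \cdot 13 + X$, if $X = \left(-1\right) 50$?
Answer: $-44094$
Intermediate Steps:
$X = -50$
$R = -242$ ($R = -103 - 139 = -242$)
$R 14 \cdot 13 + X = - 242 \cdot 14 \cdot 13 - 50 = \left(-242\right) 182 - 50 = -44044 - 50 = -44094$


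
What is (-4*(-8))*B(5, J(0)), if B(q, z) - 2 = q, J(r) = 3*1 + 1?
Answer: 224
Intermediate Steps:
J(r) = 4 (J(r) = 3 + 1 = 4)
B(q, z) = 2 + q
(-4*(-8))*B(5, J(0)) = (-4*(-8))*(2 + 5) = 32*7 = 224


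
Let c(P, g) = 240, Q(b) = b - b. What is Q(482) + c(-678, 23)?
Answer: 240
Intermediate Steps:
Q(b) = 0
Q(482) + c(-678, 23) = 0 + 240 = 240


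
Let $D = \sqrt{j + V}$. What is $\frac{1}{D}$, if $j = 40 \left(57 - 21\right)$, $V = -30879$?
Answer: $- \frac{i \sqrt{3271}}{9813} \approx - 0.0058283 i$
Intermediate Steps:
$j = 1440$ ($j = 40 \cdot 36 = 1440$)
$D = 3 i \sqrt{3271}$ ($D = \sqrt{1440 - 30879} = \sqrt{-29439} = 3 i \sqrt{3271} \approx 171.58 i$)
$\frac{1}{D} = \frac{1}{3 i \sqrt{3271}} = - \frac{i \sqrt{3271}}{9813}$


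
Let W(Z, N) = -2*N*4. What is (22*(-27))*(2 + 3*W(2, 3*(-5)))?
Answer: -215028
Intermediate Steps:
W(Z, N) = -8*N
(22*(-27))*(2 + 3*W(2, 3*(-5))) = (22*(-27))*(2 + 3*(-24*(-5))) = -594*(2 + 3*(-8*(-15))) = -594*(2 + 3*120) = -594*(2 + 360) = -594*362 = -215028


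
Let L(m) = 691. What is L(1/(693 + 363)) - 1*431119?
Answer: -430428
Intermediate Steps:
L(1/(693 + 363)) - 1*431119 = 691 - 1*431119 = 691 - 431119 = -430428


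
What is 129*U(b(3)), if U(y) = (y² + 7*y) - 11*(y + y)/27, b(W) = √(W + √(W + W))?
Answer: 387 + 129*√6 + 7181*√(3 + √6)/9 ≈ 2565.6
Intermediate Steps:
b(W) = √(W + √2*√W) (b(W) = √(W + √(2*W)) = √(W + √2*√W))
U(y) = y² + 167*y/27 (U(y) = (y² + 7*y) - 22*y*(1/27) = (y² + 7*y) - 22*y/27 = y² + 167*y/27)
129*U(b(3)) = 129*(√(3 + √2*√3)*(167 + 27*√(3 + √2*√3))/27) = 129*(√(3 + √6)*(167 + 27*√(3 + √6))/27) = 43*√(3 + √6)*(167 + 27*√(3 + √6))/9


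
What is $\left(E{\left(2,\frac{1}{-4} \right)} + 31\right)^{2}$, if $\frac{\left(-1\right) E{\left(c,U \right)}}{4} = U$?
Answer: $1024$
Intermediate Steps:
$E{\left(c,U \right)} = - 4 U$
$\left(E{\left(2,\frac{1}{-4} \right)} + 31\right)^{2} = \left(- \frac{4}{-4} + 31\right)^{2} = \left(\left(-4\right) \left(- \frac{1}{4}\right) + 31\right)^{2} = \left(1 + 31\right)^{2} = 32^{2} = 1024$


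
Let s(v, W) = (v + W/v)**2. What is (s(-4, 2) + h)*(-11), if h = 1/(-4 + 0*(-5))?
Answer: -220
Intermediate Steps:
h = -1/4 (h = 1/(-4 + 0) = 1/(-4) = -1/4 ≈ -0.25000)
(s(-4, 2) + h)*(-11) = ((2 + (-4)**2)**2/(-4)**2 - 1/4)*(-11) = ((2 + 16)**2/16 - 1/4)*(-11) = ((1/16)*18**2 - 1/4)*(-11) = ((1/16)*324 - 1/4)*(-11) = (81/4 - 1/4)*(-11) = 20*(-11) = -220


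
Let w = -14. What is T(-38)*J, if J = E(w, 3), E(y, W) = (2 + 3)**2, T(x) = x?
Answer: -950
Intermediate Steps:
E(y, W) = 25 (E(y, W) = 5**2 = 25)
J = 25
T(-38)*J = -38*25 = -950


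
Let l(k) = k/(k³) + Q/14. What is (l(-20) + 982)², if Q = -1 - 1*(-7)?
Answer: 7566939151249/7840000 ≈ 9.6517e+5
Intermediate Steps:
Q = 6 (Q = -1 + 7 = 6)
l(k) = 3/7 + k⁻² (l(k) = k/(k³) + 6/14 = k/k³ + 6*(1/14) = k⁻² + 3/7 = 3/7 + k⁻²)
(l(-20) + 982)² = ((3/7 + (-20)⁻²) + 982)² = ((3/7 + 1/400) + 982)² = (1207/2800 + 982)² = (2750807/2800)² = 7566939151249/7840000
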